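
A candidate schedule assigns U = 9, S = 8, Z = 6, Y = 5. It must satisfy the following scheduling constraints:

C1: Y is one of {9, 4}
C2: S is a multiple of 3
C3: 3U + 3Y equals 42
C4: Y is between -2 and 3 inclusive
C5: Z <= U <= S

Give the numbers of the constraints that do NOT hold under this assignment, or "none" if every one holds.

Constraints 1, 2, 4, and 5 do not hold.

C1: Y = 5 is not in {9, 4} — violated.
C2: 8 = 3*2 + 2, so 3 does not divide 8 — violated.
C3: 3U + 3Y = 3(9) + 3(5) = 42 — satisfied.
C4: Y = 5 is outside [-2, 3] — violated.
C5: values 6, 9, 8; U = 9 is not <= S = 8 — violated.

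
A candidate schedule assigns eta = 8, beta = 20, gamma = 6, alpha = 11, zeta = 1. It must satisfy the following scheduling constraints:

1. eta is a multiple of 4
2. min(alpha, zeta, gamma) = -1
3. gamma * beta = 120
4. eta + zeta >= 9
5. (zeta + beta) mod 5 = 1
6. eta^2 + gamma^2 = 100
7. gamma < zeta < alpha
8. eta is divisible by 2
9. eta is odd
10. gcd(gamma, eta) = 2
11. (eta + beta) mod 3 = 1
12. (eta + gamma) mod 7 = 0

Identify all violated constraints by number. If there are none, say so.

No — constraints 2, 7, and 9 are not satisfied.

1. 8 / 4 = 2, so 4 divides 8 — holds.
2. min(11, 1, 6) = 1, not -1 — fails.
3. gamma * beta = 6 * 20 = 120 — holds.
4. eta + zeta = 8 + 1 = 9; 9 ≥ 9 — holds.
5. zeta + beta = 21; 21 mod 5 = 1 — holds.
6. eta^2 + gamma^2 = 8^2 + 6^2 = 64 + 36 = 100 — holds.
7. values 6, 1, 11; gamma = 6 is not < zeta = 1 — fails.
8. 8 / 2 = 4, so 2 divides 8 — holds.
9. eta = 8 is even — fails.
10. gcd(6, 8) = 2 — holds.
11. eta + beta = 28; 28 mod 3 = 1 — holds.
12. eta + gamma = 14; 14 mod 7 = 0 — holds.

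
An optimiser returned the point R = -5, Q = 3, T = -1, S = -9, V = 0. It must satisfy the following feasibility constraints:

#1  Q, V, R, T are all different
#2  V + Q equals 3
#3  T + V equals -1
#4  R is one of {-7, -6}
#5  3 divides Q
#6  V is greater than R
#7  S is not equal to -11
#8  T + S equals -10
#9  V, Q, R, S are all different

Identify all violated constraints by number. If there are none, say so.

Constraint 4 is violated.

#1 values 3, 0, -5, -1 are pairwise distinct  ✔
#2 V + Q = 0 + 3 = 3  ✔
#3 T + V = -1 + 0 = -1  ✔
#4 R = -5 is not in {-7, -6}  ✘
#5 3 / 3 = 1, so 3 divides 3  ✔
#6 V = 0, R = -5; 0 > -5  ✔
#7 S = -9, and -9 ≠ -11  ✔
#8 T + S = -1 + (-9) = -10  ✔
#9 values 0, 3, -5, -9 are pairwise distinct  ✔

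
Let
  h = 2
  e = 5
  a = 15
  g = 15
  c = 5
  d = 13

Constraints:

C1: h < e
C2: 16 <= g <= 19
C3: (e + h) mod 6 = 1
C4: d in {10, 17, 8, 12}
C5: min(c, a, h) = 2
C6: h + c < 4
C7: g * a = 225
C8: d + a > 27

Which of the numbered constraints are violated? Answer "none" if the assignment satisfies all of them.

Constraints 2, 4, and 6 are violated.

C1: h = 2, e = 5; 2 < 5  true
C2: g = 15 is outside [16, 19]  false
C3: e + h = 7; 7 mod 6 = 1  true
C4: d = 13 is not in {10, 17, 8, 12}  false
C5: min(5, 15, 2) = 2  true
C6: h + c = 2 + 5 = 7; 7 ≥ 4, bound 4 not met  false
C7: g * a = 15 * 15 = 225  true
C8: d + a = 13 + 15 = 28; 28 > 27  true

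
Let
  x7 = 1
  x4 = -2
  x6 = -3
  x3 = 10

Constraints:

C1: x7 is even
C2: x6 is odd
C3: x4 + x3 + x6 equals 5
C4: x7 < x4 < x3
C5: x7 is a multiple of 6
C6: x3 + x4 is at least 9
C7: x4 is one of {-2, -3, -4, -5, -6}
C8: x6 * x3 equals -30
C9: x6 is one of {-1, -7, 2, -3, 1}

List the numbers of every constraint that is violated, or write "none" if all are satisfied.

C1: x7 = 1 is odd  ✗
C2: x6 = -3 is odd  ✓
C3: x4 + x3 + x6 = -2 + 10 + (-3) = 5  ✓
C4: values 1, -2, 10; x7 = 1 is not < x4 = -2  ✗
C5: 1 = 6*0 + 1, so 6 does not divide 1  ✗
C6: x3 + x4 = 10 + (-2) = 8; 8 < 9, bound 9 not met  ✗
C7: x4 = -2 is in {-2, -3, -4, -5, -6}  ✓
C8: x6 * x3 = -3 * 10 = -30  ✓
C9: x6 = -3 is in {-1, -7, 2, -3, 1}  ✓

Violated: 1, 4, 5, 6.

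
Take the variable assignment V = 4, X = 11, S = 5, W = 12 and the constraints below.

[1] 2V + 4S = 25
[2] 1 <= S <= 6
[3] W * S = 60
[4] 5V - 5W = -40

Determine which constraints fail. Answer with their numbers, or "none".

[1] 2V + 4S = 2(4) + 4(5) = 28, not 25  FAIL
[2] S = 5 lies in [1, 6]  OK
[3] W * S = 12 * 5 = 60  OK
[4] 5V - 5W = 5(4) - 5(12) = -40  OK

Constraint 1 is violated.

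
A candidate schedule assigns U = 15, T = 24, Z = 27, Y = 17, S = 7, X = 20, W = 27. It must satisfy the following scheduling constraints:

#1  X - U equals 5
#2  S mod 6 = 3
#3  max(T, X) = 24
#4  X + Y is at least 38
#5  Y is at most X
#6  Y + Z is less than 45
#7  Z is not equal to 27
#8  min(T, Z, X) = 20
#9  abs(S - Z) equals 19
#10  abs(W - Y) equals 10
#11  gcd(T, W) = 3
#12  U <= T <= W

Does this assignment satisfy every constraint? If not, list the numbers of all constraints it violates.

#1 X - U = 20 - 15 = 5  true
#2 7 mod 6 = 1, not 3  false
#3 max(24, 20) = 24  true
#4 X + Y = 20 + 17 = 37; 37 < 38, bound 38 not met  false
#5 Y = 17, X = 20; 17 ≤ 20  true
#6 Y + Z = 17 + 27 = 44; 44 < 45  true
#7 Z = 27, but 27 is required to differ  false
#8 min(24, 27, 20) = 20  true
#9 abs(7 - 27) = 20, not 19  false
#10 abs(27 - 17) = 10  true
#11 gcd(24, 27) = 3  true
#12 values 15 <= 24 <= 27  true

Constraints 2, 4, 7, and 9 do not hold.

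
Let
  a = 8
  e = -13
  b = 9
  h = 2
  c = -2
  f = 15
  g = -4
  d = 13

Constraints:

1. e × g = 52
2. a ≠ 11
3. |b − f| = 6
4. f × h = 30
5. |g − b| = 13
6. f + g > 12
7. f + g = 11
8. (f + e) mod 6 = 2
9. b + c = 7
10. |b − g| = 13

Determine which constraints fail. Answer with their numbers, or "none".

Constraint 6 does not hold.

1. e × g = -13 × (-4) = 52  true
2. a = 8, and 8 ≠ 11  true
3. |9 − 15| = 6  true
4. f × h = 15 × 2 = 30  true
5. |-4 − 9| = 13  true
6. f + g = 15 + (-4) = 11; 11 ≤ 12, bound 12 not met  false
7. f + g = 15 + (-4) = 11  true
8. f + e = 2; 2 mod 6 = 2  true
9. b + c = 9 + (-2) = 7  true
10. |9 − (-4)| = 13  true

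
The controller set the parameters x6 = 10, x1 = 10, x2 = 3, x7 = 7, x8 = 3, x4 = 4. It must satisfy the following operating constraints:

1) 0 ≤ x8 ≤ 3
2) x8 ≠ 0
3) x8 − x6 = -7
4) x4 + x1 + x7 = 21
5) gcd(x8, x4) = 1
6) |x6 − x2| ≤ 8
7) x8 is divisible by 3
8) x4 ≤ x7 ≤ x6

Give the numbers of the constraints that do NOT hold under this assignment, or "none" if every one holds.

All constraints are satisfied.

1) x8 = 3 lies in [0, 3] — OK.
2) x8 = 3, and 3 ≠ 0 — OK.
3) x8 − x6 = 3 − 10 = -7 — OK.
4) x4 + x1 + x7 = 4 + 10 + 7 = 21 — OK.
5) gcd(3, 4) = 1 — OK.
6) |10 − 3| = 7; 7 ≤ 8 — OK.
7) 3 / 3 = 1, so 3 divides 3 — OK.
8) values 4 ≤ 7 ≤ 10 — OK.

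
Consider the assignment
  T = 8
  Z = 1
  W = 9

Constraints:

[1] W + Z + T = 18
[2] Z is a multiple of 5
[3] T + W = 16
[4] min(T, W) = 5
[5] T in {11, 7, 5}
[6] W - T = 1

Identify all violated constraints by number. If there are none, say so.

[1] W + Z + T = 9 + 1 + 8 = 18  ✔
[2] 1 = 5*0 + 1, so 5 does not divide 1  ✘
[3] T + W = 8 + 9 = 17, not 16  ✘
[4] min(8, 9) = 8, not 5  ✘
[5] T = 8 is not in {11, 7, 5}  ✘
[6] W - T = 9 - 8 = 1  ✔

Constraints 2, 3, 4, 5 do not hold.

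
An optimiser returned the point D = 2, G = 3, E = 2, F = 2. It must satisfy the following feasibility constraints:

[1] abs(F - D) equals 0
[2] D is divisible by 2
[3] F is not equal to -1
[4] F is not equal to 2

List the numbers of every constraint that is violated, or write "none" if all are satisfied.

Violated: 4.

[1] abs(2 - 2) = 0 — satisfied.
[2] 2 / 2 = 1, so 2 divides 2 — satisfied.
[3] F = 2, and 2 ≠ -1 — satisfied.
[4] F = 2, but 2 is required to differ — violated.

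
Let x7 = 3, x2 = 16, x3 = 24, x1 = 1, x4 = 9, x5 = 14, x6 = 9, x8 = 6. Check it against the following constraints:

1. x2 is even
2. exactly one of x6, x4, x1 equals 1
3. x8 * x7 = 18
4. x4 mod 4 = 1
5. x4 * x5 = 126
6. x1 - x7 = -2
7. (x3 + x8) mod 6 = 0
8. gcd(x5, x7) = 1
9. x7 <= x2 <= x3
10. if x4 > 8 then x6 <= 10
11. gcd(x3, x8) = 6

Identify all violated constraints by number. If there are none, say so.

1. x2 = 16 is even — OK.
2. x6=9, x4=9, x1=1; 1 of them equals 1 — OK.
3. x8 * x7 = 6 * 3 = 18 — OK.
4. 9 mod 4 = 1 — OK.
5. x4 * x5 = 9 * 14 = 126 — OK.
6. x1 - x7 = 1 - 3 = -2 — OK.
7. x3 + x8 = 30; 30 mod 6 = 0 — OK.
8. gcd(14, 3) = 1 — OK.
9. values 3 <= 16 <= 24 — OK.
10. x4 = 9 > 8, so we need x6 ≤ 10; x6 = 9 ≤ 10 — OK.
11. gcd(24, 6) = 6 — OK.

None — every constraint holds.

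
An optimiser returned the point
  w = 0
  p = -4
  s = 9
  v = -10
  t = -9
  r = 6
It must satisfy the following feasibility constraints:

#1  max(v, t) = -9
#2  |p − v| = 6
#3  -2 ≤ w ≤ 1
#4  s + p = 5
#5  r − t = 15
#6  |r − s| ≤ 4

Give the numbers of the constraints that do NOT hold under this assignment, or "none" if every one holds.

No violations.

#1 max(-10, -9) = -9 — holds.
#2 |-4 − (-10)| = 6 — holds.
#3 w = 0 lies in [-2, 1] — holds.
#4 s + p = 9 + (-4) = 5 — holds.
#5 r − t = 6 − (-9) = 15 — holds.
#6 |6 − 9| = 3; 3 ≤ 4 — holds.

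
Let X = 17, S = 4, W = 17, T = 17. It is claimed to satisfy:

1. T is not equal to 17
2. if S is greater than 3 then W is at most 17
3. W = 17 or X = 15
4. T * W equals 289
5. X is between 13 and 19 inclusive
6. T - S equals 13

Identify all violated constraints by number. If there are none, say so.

Constraint 1 does not hold.

1. T = 17, but 17 is required to differ  ✘
2. S = 4 > 3, so we need W ≤ 17; W = 17 ≤ 17  ✔
3. W = 17 = 17 (first disjunct)  ✔
4. T * W = 17 * 17 = 289  ✔
5. X = 17 lies in [13, 19]  ✔
6. T - S = 17 - 4 = 13  ✔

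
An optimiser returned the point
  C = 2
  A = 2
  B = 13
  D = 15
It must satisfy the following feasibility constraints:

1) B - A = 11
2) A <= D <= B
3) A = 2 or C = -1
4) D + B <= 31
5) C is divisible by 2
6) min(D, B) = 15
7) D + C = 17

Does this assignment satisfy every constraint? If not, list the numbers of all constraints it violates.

1) B - A = 13 - 2 = 11 — OK.
2) values 2, 15, 13; D = 15 is not <= B = 13 — violated.
3) A = 2 = 2 (first disjunct) — OK.
4) D + B = 15 + 13 = 28; 28 ≤ 31 — OK.
5) 2 / 2 = 1, so 2 divides 2 — OK.
6) min(15, 13) = 13, not 15 — violated.
7) D + C = 15 + 2 = 17 — OK.

The assignment fails constraints 2 and 6.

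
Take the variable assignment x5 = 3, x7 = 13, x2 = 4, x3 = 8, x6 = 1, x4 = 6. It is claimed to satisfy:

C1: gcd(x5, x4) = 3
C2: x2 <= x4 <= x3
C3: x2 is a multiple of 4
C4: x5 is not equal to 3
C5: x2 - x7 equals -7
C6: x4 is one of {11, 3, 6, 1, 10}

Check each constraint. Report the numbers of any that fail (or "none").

C1: gcd(3, 6) = 3  ✔
C2: values 4 <= 6 <= 8  ✔
C3: 4 / 4 = 1, so 4 divides 4  ✔
C4: x5 = 3, but 3 is required to differ  ✘
C5: x2 - x7 = 4 - 13 = -9, not -7  ✘
C6: x4 = 6 is in {11, 3, 6, 1, 10}  ✔

The assignment fails constraints 4 and 5.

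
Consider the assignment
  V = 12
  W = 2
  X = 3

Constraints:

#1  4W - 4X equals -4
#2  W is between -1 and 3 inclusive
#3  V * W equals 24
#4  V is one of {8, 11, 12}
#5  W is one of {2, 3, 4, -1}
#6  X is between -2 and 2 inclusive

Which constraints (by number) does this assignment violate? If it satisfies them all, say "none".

Violated: 6.

#1 4W - 4X = 4(2) - 4(3) = -4  yes
#2 W = 2 lies in [-1, 3]  yes
#3 V * W = 12 * 2 = 24  yes
#4 V = 12 is in {8, 11, 12}  yes
#5 W = 2 is in {2, 3, 4, -1}  yes
#6 X = 3 is outside [-2, 2]  no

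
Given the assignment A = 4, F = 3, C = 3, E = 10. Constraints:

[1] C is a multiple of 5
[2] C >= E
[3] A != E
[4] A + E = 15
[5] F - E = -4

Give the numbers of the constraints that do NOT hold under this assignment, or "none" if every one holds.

The assignment fails constraints 1, 2, 4, 5.

[1] 3 = 5*0 + 3, so 5 does not divide 3 — fails.
[2] C = 3, E = 10; 3 < 10 (want ≥) — fails.
[3] A = 4, E = 10; distinct — holds.
[4] A + E = 4 + 10 = 14, not 15 — fails.
[5] F - E = 3 - 10 = -7, not -4 — fails.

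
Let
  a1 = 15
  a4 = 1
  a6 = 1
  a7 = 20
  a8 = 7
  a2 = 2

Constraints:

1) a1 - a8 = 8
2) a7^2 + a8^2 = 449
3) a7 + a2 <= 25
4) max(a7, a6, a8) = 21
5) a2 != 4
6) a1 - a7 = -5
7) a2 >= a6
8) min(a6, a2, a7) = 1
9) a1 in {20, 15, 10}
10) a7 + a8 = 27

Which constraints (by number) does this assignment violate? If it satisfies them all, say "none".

Constraint 4 does not hold.

1) a1 - a8 = 15 - 7 = 8 — holds.
2) a7^2 + a8^2 = 20^2 + 7^2 = 400 + 49 = 449 — holds.
3) a7 + a2 = 20 + 2 = 22; 22 ≤ 25 — holds.
4) max(20, 1, 7) = 20, not 21 — fails.
5) a2 = 2, and 2 ≠ 4 — holds.
6) a1 - a7 = 15 - 20 = -5 — holds.
7) a2 = 2, a6 = 1; 2 ≥ 1 — holds.
8) min(1, 2, 20) = 1 — holds.
9) a1 = 15 is in {20, 15, 10} — holds.
10) a7 + a8 = 20 + 7 = 27 — holds.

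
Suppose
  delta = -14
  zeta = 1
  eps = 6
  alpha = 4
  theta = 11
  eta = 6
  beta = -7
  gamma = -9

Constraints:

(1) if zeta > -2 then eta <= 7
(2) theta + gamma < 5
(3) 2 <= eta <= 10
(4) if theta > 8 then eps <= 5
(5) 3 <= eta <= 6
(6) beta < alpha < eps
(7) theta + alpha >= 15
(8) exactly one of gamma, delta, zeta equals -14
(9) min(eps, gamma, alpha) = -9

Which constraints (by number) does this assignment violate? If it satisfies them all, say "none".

Constraint 4 is violated.

(1) zeta = 1 > -2, so we need eta ≤ 7; eta = 6 ≤ 7 — holds.
(2) theta + gamma = 11 + (-9) = 2; 2 < 5 — holds.
(3) eta = 6 lies in [2, 10] — holds.
(4) theta = 11 > 8, so we need eps ≤ 5; but eps = 6 > 5 — fails.
(5) eta = 6 lies in [3, 6] — holds.
(6) values -7 < 4 < 6 — holds.
(7) theta + alpha = 11 + 4 = 15; 15 ≥ 15 — holds.
(8) gamma=-9, delta=-14, zeta=1; 1 of them equals -14 — holds.
(9) min(6, -9, 4) = -9 — holds.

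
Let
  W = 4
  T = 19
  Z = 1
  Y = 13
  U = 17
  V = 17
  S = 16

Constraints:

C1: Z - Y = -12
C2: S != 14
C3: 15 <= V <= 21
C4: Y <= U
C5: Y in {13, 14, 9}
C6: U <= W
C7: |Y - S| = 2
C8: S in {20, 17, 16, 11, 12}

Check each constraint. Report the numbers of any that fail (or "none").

C1: Z - Y = 1 - 13 = -12  ✔
C2: S = 16, and 16 ≠ 14  ✔
C3: V = 17 lies in [15, 21]  ✔
C4: Y = 13, U = 17; 13 ≤ 17  ✔
C5: Y = 13 is in {13, 14, 9}  ✔
C6: U = 17, W = 4; 17 > 4 (want ≤)  ✘
C7: |13 - 16| = 3, not 2  ✘
C8: S = 16 is in {20, 17, 16, 11, 12}  ✔

Constraints 6, 7 are violated.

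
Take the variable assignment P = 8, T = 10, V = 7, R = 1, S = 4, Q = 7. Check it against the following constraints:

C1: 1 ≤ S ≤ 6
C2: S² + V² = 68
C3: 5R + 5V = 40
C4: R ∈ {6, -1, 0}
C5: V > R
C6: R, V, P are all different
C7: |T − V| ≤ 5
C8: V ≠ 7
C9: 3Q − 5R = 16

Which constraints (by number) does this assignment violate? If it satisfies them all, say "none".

C1: S = 4 lies in [1, 6]  holds
C2: S² + V² = 4² + 7² = 16 + 49 = 65, not 68  fails
C3: 5R + 5V = 5(1) + 5(7) = 40  holds
C4: R = 1 is not in {6, -1, 0}  fails
C5: V = 7, R = 1; 7 > 1  holds
C6: values 1, 7, 8 are pairwise distinct  holds
C7: |10 − 7| = 3; 3 ≤ 5  holds
C8: V = 7, but 7 is required to differ  fails
C9: 3Q − 5R = 3(7) − 5(1) = 16  holds

Violated: 2, 4, 8.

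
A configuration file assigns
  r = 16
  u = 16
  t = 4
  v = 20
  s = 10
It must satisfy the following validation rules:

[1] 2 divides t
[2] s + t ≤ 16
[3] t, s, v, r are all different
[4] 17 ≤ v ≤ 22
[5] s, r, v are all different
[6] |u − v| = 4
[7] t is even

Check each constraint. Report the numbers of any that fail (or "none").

All constraints are satisfied.

[1] 4 / 2 = 2, so 2 divides 4 — satisfied.
[2] s + t = 10 + 4 = 14; 14 ≤ 16 — satisfied.
[3] values 4, 10, 20, 16 are pairwise distinct — satisfied.
[4] v = 20 lies in [17, 22] — satisfied.
[5] values 10, 16, 20 are pairwise distinct — satisfied.
[6] |16 − 20| = 4 — satisfied.
[7] t = 4 is even — satisfied.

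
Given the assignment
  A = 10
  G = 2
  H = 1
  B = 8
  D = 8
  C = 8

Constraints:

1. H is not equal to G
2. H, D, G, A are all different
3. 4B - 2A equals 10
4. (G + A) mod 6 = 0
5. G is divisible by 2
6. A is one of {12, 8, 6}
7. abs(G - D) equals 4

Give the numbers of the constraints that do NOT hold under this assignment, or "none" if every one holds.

1. H = 1, G = 2; distinct  yes
2. values 1, 8, 2, 10 are pairwise distinct  yes
3. 4B - 2A = 4(8) - 2(10) = 12, not 10  no
4. G + A = 12; 12 mod 6 = 0  yes
5. 2 / 2 = 1, so 2 divides 2  yes
6. A = 10 is not in {12, 8, 6}  no
7. abs(2 - 8) = 6, not 4  no

Constraints 3, 6, 7 are violated.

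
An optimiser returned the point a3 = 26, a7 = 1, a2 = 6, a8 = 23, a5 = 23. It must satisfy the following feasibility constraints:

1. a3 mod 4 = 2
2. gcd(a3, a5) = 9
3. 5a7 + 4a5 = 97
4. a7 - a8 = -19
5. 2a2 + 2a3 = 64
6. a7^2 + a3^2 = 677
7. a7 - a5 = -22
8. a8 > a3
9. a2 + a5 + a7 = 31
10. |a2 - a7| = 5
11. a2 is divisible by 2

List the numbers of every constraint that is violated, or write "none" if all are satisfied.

1. 26 mod 4 = 2 — satisfied.
2. gcd(26, 23) = 1, not 9 — violated.
3. 5a7 + 4a5 = 5(1) + 4(23) = 97 — satisfied.
4. a7 - a8 = 1 - 23 = -22, not -19 — violated.
5. 2a2 + 2a3 = 2(6) + 2(26) = 64 — satisfied.
6. a7^2 + a3^2 = 1^2 + 26^2 = 1 + 676 = 677 — satisfied.
7. a7 - a5 = 1 - 23 = -22 — satisfied.
8. a8 = 23, a3 = 26; 23 ≤ 26 (want >) — violated.
9. a2 + a5 + a7 = 6 + 23 + 1 = 30, not 31 — violated.
10. |6 - 1| = 5 — satisfied.
11. 6 / 2 = 3, so 2 divides 6 — satisfied.

The assignment fails constraints 2, 4, 8, and 9.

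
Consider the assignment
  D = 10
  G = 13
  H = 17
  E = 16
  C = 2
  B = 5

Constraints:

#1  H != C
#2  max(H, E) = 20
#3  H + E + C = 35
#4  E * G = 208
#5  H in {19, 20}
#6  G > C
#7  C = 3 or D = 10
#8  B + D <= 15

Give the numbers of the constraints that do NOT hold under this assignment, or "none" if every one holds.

The assignment fails constraints 2 and 5.

#1 H = 17, C = 2; distinct  ✓
#2 max(17, 16) = 17, not 20  ✗
#3 H + E + C = 17 + 16 + 2 = 35  ✓
#4 E * G = 16 * 13 = 208  ✓
#5 H = 17 is not in {19, 20}  ✗
#6 G = 13, C = 2; 13 > 2  ✓
#7 C = 2 ≠ 3, but D = 10 = 10 (second disjunct)  ✓
#8 B + D = 5 + 10 = 15; 15 ≤ 15  ✓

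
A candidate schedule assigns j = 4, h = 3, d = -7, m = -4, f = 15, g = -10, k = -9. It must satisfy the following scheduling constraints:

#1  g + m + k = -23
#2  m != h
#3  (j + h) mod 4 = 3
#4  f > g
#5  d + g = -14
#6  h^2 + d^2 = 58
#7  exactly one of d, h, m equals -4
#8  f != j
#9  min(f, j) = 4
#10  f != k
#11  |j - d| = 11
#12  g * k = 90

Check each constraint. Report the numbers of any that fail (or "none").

Constraint 5 is violated.

#1 g + m + k = -10 + (-4) + (-9) = -23 — OK.
#2 m = -4, h = 3; distinct — OK.
#3 j + h = 7; 7 mod 4 = 3 — OK.
#4 f = 15, g = -10; 15 > -10 — OK.
#5 d + g = -7 + (-10) = -17, not -14 — violated.
#6 h^2 + d^2 = 3^2 + (-7)^2 = 9 + 49 = 58 — OK.
#7 d=-7, h=3, m=-4; 1 of them equals -4 — OK.
#8 f = 15, j = 4; distinct — OK.
#9 min(15, 4) = 4 — OK.
#10 f = 15, k = -9; distinct — OK.
#11 |4 - (-7)| = 11 — OK.
#12 g * k = -10 * (-9) = 90 — OK.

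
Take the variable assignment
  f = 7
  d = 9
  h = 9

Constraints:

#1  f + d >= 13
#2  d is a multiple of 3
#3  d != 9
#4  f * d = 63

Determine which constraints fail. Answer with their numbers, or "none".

#1 f + d = 7 + 9 = 16; 16 ≥ 13 — holds.
#2 9 / 3 = 3, so 3 divides 9 — holds.
#3 d = 9, but 9 is required to differ — does not hold.
#4 f * d = 7 * 9 = 63 — holds.

Violated: 3.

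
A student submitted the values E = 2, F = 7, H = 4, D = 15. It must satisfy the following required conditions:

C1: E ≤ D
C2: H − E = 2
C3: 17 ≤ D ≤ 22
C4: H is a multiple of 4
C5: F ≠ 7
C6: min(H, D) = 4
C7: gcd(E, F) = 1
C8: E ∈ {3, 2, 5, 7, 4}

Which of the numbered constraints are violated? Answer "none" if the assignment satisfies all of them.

C1: E = 2, D = 15; 2 ≤ 15 — holds.
C2: H − E = 4 − 2 = 2 — holds.
C3: D = 15 is outside [17, 22] — fails.
C4: 4 / 4 = 1, so 4 divides 4 — holds.
C5: F = 7, but 7 is required to differ — fails.
C6: min(4, 15) = 4 — holds.
C7: gcd(2, 7) = 1 — holds.
C8: E = 2 is in {3, 2, 5, 7, 4} — holds.

Constraints 3, 5 are violated.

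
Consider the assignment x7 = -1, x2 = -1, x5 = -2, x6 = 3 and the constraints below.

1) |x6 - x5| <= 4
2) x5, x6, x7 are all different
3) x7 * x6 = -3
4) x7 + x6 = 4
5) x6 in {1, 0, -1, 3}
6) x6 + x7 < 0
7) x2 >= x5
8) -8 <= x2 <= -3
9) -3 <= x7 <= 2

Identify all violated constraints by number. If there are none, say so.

Constraints 1, 4, 6, and 8 are violated.

1) |3 - (-2)| = 5; 5 > 4, exceeds bound 4  fails
2) values -2, 3, -1 are pairwise distinct  holds
3) x7 * x6 = -1 * 3 = -3  holds
4) x7 + x6 = -1 + 3 = 2, not 4  fails
5) x6 = 3 is in {1, 0, -1, 3}  holds
6) x6 + x7 = 3 + (-1) = 2; 2 ≥ 0, bound 0 not met  fails
7) x2 = -1, x5 = -2; -1 ≥ -2  holds
8) x2 = -1 is outside [-8, -3]  fails
9) x7 = -1 lies in [-3, 2]  holds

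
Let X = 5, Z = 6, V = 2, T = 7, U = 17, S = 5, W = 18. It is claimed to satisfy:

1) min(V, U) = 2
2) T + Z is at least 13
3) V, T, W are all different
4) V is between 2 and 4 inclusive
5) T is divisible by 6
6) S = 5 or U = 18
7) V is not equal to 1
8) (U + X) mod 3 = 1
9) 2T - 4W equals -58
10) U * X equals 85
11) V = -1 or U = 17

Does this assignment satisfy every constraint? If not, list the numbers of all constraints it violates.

1) min(2, 17) = 2  OK
2) T + Z = 7 + 6 = 13; 13 ≥ 13  OK
3) values 2, 7, 18 are pairwise distinct  OK
4) V = 2 lies in [2, 4]  OK
5) 7 = 6*1 + 1, so 6 does not divide 7  FAIL
6) S = 5 = 5 (first disjunct)  OK
7) V = 2, and 2 ≠ 1  OK
8) U + X = 22; 22 mod 3 = 1  OK
9) 2T - 4W = 2(7) - 4(18) = -58  OK
10) U * X = 17 * 5 = 85  OK
11) V = 2 ≠ -1, but U = 17 = 17 (second disjunct)  OK

Constraint 5 does not hold.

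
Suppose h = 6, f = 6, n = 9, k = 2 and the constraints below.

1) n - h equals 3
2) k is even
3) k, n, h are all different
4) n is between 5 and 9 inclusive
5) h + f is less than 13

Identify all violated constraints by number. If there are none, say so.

1) n - h = 9 - 6 = 3 — OK.
2) k = 2 is even — OK.
3) values 2, 9, 6 are pairwise distinct — OK.
4) n = 9 lies in [5, 9] — OK.
5) h + f = 6 + 6 = 12; 12 < 13 — OK.

No violations.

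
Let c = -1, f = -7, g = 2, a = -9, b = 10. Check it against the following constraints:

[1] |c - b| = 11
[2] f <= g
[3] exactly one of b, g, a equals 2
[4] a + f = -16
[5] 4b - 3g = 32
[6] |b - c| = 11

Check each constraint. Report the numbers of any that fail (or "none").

No — constraint 5 is not satisfied.

[1] |-1 - 10| = 11 — OK.
[2] f = -7, g = 2; -7 ≤ 2 — OK.
[3] b=10, g=2, a=-9; 1 of them equals 2 — OK.
[4] a + f = -9 + (-7) = -16 — OK.
[5] 4b - 3g = 4(10) - 3(2) = 34, not 32 — violated.
[6] |10 - (-1)| = 11 — OK.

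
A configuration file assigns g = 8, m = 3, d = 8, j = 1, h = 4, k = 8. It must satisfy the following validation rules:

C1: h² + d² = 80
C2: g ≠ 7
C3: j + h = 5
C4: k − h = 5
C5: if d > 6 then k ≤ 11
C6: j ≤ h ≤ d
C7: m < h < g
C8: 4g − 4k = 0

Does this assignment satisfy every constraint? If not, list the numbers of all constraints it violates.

The assignment fails constraint 4.

C1: h² + d² = 4² + 8² = 16 + 64 = 80 — holds.
C2: g = 8, and 8 ≠ 7 — holds.
C3: j + h = 1 + 4 = 5 — holds.
C4: k − h = 8 − 4 = 4, not 5 — fails.
C5: d = 8 > 6, so we need k ≤ 11; k = 8 ≤ 11 — holds.
C6: values 1 ≤ 4 ≤ 8 — holds.
C7: values 3 < 4 < 8 — holds.
C8: 4g − 4k = 4(8) − 4(8) = 0 — holds.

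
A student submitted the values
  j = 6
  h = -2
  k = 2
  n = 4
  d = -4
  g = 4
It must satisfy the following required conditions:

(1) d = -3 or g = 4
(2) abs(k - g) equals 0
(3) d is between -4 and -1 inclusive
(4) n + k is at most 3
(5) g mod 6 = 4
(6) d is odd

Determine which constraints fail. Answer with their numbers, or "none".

Constraints 2, 4, 6 are violated.

(1) d = -4 ≠ -3, but g = 4 = 4 (second disjunct)  ✔
(2) abs(2 - 4) = 2, not 0  ✘
(3) d = -4 lies in [-4, -1]  ✔
(4) n + k = 4 + 2 = 6; 6 > 3, bound 3 not met  ✘
(5) 4 mod 6 = 4  ✔
(6) d = -4 is even  ✘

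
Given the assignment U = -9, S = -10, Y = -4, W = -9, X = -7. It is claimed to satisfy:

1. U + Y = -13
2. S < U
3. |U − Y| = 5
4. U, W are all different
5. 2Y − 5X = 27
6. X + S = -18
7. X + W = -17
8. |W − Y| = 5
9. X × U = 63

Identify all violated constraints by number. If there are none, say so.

The assignment fails constraints 4, 6, 7.

1. U + Y = -9 + (-4) = -13  ✔
2. S = -10, U = -9; -10 < -9  ✔
3. |-9 − (-4)| = 5  ✔
4. U = W = -9, not all different  ✘
5. 2Y − 5X = 2(-4) − 5(-7) = 27  ✔
6. X + S = -7 + (-10) = -17, not -18  ✘
7. X + W = -7 + (-9) = -16, not -17  ✘
8. |-9 − (-4)| = 5  ✔
9. X × U = -7 × (-9) = 63  ✔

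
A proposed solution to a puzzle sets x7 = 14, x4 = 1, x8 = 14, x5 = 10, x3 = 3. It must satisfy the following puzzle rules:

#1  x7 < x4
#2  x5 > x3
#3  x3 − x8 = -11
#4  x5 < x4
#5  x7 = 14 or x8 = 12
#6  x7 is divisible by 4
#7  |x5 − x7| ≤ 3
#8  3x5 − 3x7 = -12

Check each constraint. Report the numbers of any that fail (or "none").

#1 x7 = 14, x4 = 1; 14 ≥ 1 (want <)  fails
#2 x5 = 10, x3 = 3; 10 > 3  holds
#3 x3 − x8 = 3 − 14 = -11  holds
#4 x5 = 10, x4 = 1; 10 ≥ 1 (want <)  fails
#5 x7 = 14 = 14 (first disjunct)  holds
#6 14 = 4×3 + 2, so 4 does not divide 14  fails
#7 |10 − 14| = 4; 4 > 3, exceeds bound 3  fails
#8 3x5 − 3x7 = 3(10) − 3(14) = -12  holds

Constraints 1, 4, 6, and 7 are violated.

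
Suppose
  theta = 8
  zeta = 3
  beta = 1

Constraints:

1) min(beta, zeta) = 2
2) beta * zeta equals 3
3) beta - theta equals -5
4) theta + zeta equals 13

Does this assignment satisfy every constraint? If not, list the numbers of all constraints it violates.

1) min(1, 3) = 1, not 2 — violated.
2) beta * zeta = 1 * 3 = 3 — OK.
3) beta - theta = 1 - 8 = -7, not -5 — violated.
4) theta + zeta = 8 + 3 = 11, not 13 — violated.

The assignment fails constraints 1, 3, 4.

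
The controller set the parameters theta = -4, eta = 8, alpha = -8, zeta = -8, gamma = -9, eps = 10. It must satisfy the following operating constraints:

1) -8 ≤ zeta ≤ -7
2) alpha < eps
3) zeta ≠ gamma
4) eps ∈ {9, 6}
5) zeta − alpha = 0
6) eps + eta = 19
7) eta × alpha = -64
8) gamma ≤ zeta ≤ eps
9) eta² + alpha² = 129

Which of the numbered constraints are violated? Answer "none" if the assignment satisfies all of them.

Violated: 4, 6, 9.

1) zeta = -8 lies in [-8, -7]  ✓
2) alpha = -8, eps = 10; -8 < 10  ✓
3) zeta = -8, gamma = -9; distinct  ✓
4) eps = 10 is not in {9, 6}  ✗
5) zeta − alpha = -8 − (-8) = 0  ✓
6) eps + eta = 10 + 8 = 18, not 19  ✗
7) eta × alpha = 8 × (-8) = -64  ✓
8) values -9 ≤ -8 ≤ 10  ✓
9) eta² + alpha² = 8² + (-8)² = 64 + 64 = 128, not 129  ✗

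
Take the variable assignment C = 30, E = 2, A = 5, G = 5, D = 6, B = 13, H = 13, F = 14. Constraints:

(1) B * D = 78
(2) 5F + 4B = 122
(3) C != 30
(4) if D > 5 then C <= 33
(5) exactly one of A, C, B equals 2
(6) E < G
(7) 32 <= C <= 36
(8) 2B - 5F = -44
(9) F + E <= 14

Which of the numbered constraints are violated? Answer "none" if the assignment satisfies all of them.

(1) B * D = 13 * 6 = 78  true
(2) 5F + 4B = 5(14) + 4(13) = 122  true
(3) C = 30, but 30 is required to differ  false
(4) D = 6 > 5, so we need C ≤ 33; C = 30 ≤ 33  true
(5) A=5, C=30, B=13; 0 of them equal 2, not exactly one  false
(6) E = 2, G = 5; 2 < 5  true
(7) C = 30 is outside [32, 36]  false
(8) 2B - 5F = 2(13) - 5(14) = -44  true
(9) F + E = 14 + 2 = 16; 16 > 14, bound 14 not met  false

Constraints 3, 5, 7, and 9 are violated.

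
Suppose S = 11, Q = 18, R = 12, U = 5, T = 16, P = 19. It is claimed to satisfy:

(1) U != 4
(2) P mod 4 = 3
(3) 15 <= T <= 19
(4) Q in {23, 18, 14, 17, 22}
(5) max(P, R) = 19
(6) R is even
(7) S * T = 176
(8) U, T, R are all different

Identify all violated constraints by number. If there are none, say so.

(1) U = 5, and 5 ≠ 4  OK
(2) 19 mod 4 = 3  OK
(3) T = 16 lies in [15, 19]  OK
(4) Q = 18 is in {23, 18, 14, 17, 22}  OK
(5) max(19, 12) = 19  OK
(6) R = 12 is even  OK
(7) S * T = 11 * 16 = 176  OK
(8) values 5, 16, 12 are pairwise distinct  OK

Yes — all constraints hold.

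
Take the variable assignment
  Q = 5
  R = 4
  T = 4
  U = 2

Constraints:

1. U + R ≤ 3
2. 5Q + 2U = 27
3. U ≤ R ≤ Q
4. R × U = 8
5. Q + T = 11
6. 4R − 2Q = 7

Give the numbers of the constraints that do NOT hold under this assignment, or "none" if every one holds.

1. U + R = 2 + 4 = 6; 6 > 3, bound 3 not met — fails.
2. 5Q + 2U = 5(5) + 2(2) = 29, not 27 — fails.
3. values 2 ≤ 4 ≤ 5 — holds.
4. R × U = 4 × 2 = 8 — holds.
5. Q + T = 5 + 4 = 9, not 11 — fails.
6. 4R − 2Q = 4(4) − 2(5) = 6, not 7 — fails.

Violated: 1, 2, 5, 6.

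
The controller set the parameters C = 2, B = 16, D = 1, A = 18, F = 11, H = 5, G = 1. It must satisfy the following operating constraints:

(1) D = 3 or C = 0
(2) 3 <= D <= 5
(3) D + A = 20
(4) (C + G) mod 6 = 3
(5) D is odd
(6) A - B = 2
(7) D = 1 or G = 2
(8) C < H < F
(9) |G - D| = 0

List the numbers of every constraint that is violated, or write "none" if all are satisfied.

(1) D = 1 ≠ 3 and C = 2 ≠ 0; both disjuncts false  ✘
(2) D = 1 is outside [3, 5]  ✘
(3) D + A = 1 + 18 = 19, not 20  ✘
(4) C + G = 3; 3 mod 6 = 3  ✔
(5) D = 1 is odd  ✔
(6) A - B = 18 - 16 = 2  ✔
(7) D = 1 = 1 (first disjunct)  ✔
(8) values 2 < 5 < 11  ✔
(9) |1 - 1| = 0  ✔

The assignment fails constraints 1, 2, 3.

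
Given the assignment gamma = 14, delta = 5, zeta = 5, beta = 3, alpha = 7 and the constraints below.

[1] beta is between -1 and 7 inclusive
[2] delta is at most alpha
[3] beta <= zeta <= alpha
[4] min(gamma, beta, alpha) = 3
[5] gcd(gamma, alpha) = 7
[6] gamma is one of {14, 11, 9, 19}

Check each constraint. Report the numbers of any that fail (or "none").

Yes — all constraints hold.

[1] beta = 3 lies in [-1, 7] — OK.
[2] delta = 5, alpha = 7; 5 ≤ 7 — OK.
[3] values 3 <= 5 <= 7 — OK.
[4] min(14, 3, 7) = 3 — OK.
[5] gcd(14, 7) = 7 — OK.
[6] gamma = 14 is in {14, 11, 9, 19} — OK.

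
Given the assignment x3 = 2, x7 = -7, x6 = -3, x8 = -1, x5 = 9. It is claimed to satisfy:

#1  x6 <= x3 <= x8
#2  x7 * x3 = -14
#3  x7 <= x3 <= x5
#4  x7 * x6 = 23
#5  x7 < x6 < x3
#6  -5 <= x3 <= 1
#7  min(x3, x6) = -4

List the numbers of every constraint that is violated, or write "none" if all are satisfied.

#1 values -3, 2, -1; x3 = 2 is not <= x8 = -1 — violated.
#2 x7 * x3 = -7 * 2 = -14 — OK.
#3 values -7 <= 2 <= 9 — OK.
#4 x7 * x6 = -7 * (-3) = 21, not 23 — violated.
#5 values -7 < -3 < 2 — OK.
#6 x3 = 2 is outside [-5, 1] — violated.
#7 min(2, -3) = -3, not -4 — violated.

The assignment fails constraints 1, 4, 6, 7.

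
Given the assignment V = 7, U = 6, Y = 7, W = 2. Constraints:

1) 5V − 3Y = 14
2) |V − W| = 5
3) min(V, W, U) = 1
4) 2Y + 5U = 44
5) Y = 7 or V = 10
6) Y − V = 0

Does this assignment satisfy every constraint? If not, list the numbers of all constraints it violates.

Constraint 3 does not hold.

1) 5V − 3Y = 5(7) − 3(7) = 14 — OK.
2) |7 − 2| = 5 — OK.
3) min(7, 2, 6) = 2, not 1 — violated.
4) 2Y + 5U = 2(7) + 5(6) = 44 — OK.
5) Y = 7 = 7 (first disjunct) — OK.
6) Y − V = 7 − 7 = 0 — OK.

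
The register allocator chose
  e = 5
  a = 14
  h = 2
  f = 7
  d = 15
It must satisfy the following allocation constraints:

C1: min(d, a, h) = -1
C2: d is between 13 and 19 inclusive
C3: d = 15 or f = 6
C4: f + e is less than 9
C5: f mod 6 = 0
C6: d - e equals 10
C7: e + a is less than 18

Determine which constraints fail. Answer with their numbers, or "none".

C1: min(15, 14, 2) = 2, not -1 — violated.
C2: d = 15 lies in [13, 19] — OK.
C3: d = 15 = 15 (first disjunct) — OK.
C4: f + e = 7 + 5 = 12; 12 ≥ 9, bound 9 not met — violated.
C5: 7 mod 6 = 1, not 0 — violated.
C6: d - e = 15 - 5 = 10 — OK.
C7: e + a = 5 + 14 = 19; 19 ≥ 18, bound 18 not met — violated.

Violated: 1, 4, 5, and 7.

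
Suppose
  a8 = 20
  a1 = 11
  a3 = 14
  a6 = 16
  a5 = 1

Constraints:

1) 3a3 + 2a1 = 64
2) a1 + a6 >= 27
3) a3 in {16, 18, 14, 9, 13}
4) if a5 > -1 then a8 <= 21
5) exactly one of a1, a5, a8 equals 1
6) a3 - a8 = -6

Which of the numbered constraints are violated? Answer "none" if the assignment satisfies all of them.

1) 3a3 + 2a1 = 3(14) + 2(11) = 64  holds
2) a1 + a6 = 11 + 16 = 27; 27 ≥ 27  holds
3) a3 = 14 is in {16, 18, 14, 9, 13}  holds
4) a5 = 1 > -1, so we need a8 ≤ 21; a8 = 20 ≤ 21  holds
5) a1=11, a5=1, a8=20; 1 of them equals 1  holds
6) a3 - a8 = 14 - 20 = -6  holds

Yes — all constraints hold.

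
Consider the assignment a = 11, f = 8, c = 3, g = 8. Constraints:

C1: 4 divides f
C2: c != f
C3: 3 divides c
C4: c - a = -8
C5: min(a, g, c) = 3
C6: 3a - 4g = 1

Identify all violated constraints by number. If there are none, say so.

Yes — all constraints hold.

C1: 8 / 4 = 2, so 4 divides 8  true
C2: c = 3, f = 8; distinct  true
C3: 3 / 3 = 1, so 3 divides 3  true
C4: c - a = 3 - 11 = -8  true
C5: min(11, 8, 3) = 3  true
C6: 3a - 4g = 3(11) - 4(8) = 1  true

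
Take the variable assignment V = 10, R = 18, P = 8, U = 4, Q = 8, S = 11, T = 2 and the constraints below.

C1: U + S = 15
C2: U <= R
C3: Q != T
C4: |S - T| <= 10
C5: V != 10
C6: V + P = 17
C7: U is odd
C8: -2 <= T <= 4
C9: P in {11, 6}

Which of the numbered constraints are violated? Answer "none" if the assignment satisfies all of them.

C1: U + S = 4 + 11 = 15 — holds.
C2: U = 4, R = 18; 4 ≤ 18 — holds.
C3: Q = 8, T = 2; distinct — holds.
C4: |11 - 2| = 9; 9 ≤ 10 — holds.
C5: V = 10, but 10 is required to differ — fails.
C6: V + P = 10 + 8 = 18, not 17 — fails.
C7: U = 4 is even — fails.
C8: T = 2 lies in [-2, 4] — holds.
C9: P = 8 is not in {11, 6} — fails.

The assignment fails constraints 5, 6, 7, and 9.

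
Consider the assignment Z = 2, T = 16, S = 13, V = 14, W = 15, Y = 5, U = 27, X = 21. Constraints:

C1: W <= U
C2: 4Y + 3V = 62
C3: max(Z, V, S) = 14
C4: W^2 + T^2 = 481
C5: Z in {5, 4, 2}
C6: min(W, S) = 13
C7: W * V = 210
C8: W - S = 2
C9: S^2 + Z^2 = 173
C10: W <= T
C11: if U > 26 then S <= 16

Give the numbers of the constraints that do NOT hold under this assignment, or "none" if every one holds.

C1: W = 15, U = 27; 15 ≤ 27 — holds.
C2: 4Y + 3V = 4(5) + 3(14) = 62 — holds.
C3: max(2, 14, 13) = 14 — holds.
C4: W^2 + T^2 = 15^2 + 16^2 = 225 + 256 = 481 — holds.
C5: Z = 2 is in {5, 4, 2} — holds.
C6: min(15, 13) = 13 — holds.
C7: W * V = 15 * 14 = 210 — holds.
C8: W - S = 15 - 13 = 2 — holds.
C9: S^2 + Z^2 = 13^2 + 2^2 = 169 + 4 = 173 — holds.
C10: W = 15, T = 16; 15 ≤ 16 — holds.
C11: U = 27 > 26, so we need S ≤ 16; S = 13 ≤ 16 — holds.

Yes — all constraints hold.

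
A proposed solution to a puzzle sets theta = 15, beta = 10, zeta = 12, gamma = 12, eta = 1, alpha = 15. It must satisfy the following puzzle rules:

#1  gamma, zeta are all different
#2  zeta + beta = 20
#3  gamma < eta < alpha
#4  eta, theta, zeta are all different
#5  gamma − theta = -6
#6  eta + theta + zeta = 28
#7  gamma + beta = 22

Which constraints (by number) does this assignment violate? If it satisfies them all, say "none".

#1 gamma = zeta = 12, not all different — violated.
#2 zeta + beta = 12 + 10 = 22, not 20 — violated.
#3 values 12, 1, 15; gamma = 12 is not < eta = 1 — violated.
#4 values 1, 15, 12 are pairwise distinct — OK.
#5 gamma − theta = 12 − 15 = -3, not -6 — violated.
#6 eta + theta + zeta = 1 + 15 + 12 = 28 — OK.
#7 gamma + beta = 12 + 10 = 22 — OK.

Constraints 1, 2, 3, and 5 do not hold.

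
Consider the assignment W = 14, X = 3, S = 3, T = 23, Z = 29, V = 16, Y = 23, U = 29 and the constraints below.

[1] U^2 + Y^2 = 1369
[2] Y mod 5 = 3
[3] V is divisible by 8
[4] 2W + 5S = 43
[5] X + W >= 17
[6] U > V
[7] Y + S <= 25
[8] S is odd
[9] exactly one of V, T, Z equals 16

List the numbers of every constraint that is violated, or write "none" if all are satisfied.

The assignment fails constraints 1, 7.

[1] U^2 + Y^2 = 29^2 + 23^2 = 841 + 529 = 1370, not 1369  ✗
[2] 23 mod 5 = 3  ✓
[3] 16 / 8 = 2, so 8 divides 16  ✓
[4] 2W + 5S = 2(14) + 5(3) = 43  ✓
[5] X + W = 3 + 14 = 17; 17 ≥ 17  ✓
[6] U = 29, V = 16; 29 > 16  ✓
[7] Y + S = 23 + 3 = 26; 26 > 25, bound 25 not met  ✗
[8] S = 3 is odd  ✓
[9] V=16, T=23, Z=29; 1 of them equals 16  ✓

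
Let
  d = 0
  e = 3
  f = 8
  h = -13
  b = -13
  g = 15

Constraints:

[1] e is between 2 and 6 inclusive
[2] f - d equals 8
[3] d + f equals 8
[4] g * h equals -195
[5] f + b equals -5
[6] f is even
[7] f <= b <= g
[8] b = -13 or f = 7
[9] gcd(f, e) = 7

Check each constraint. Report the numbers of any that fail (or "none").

No — constraints 7 and 9 are not satisfied.

[1] e = 3 lies in [2, 6]  true
[2] f - d = 8 - 0 = 8  true
[3] d + f = 0 + 8 = 8  true
[4] g * h = 15 * (-13) = -195  true
[5] f + b = 8 + (-13) = -5  true
[6] f = 8 is even  true
[7] values 8, -13, 15; f = 8 is not <= b = -13  false
[8] b = -13 = -13 (first disjunct)  true
[9] gcd(8, 3) = 1, not 7  false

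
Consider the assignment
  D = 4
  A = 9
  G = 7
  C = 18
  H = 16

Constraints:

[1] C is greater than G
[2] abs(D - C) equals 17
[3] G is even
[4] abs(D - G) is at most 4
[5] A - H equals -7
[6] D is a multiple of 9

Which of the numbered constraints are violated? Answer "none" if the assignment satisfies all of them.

[1] C = 18, G = 7; 18 > 7  OK
[2] abs(4 - 18) = 14, not 17  FAIL
[3] G = 7 is odd  FAIL
[4] abs(4 - 7) = 3; 3 ≤ 4  OK
[5] A - H = 9 - 16 = -7  OK
[6] 4 = 9*0 + 4, so 9 does not divide 4  FAIL

Violated: 2, 3, and 6.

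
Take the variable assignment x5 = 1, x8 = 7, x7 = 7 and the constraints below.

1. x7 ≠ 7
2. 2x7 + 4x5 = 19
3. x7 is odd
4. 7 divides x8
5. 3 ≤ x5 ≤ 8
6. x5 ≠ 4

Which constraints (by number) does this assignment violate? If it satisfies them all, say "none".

The assignment fails constraints 1, 2, and 5.

1. x7 = 7, but 7 is required to differ  ✘
2. 2x7 + 4x5 = 2(7) + 4(1) = 18, not 19  ✘
3. x7 = 7 is odd  ✔
4. 7 / 7 = 1, so 7 divides 7  ✔
5. x5 = 1 is outside [3, 8]  ✘
6. x5 = 1, and 1 ≠ 4  ✔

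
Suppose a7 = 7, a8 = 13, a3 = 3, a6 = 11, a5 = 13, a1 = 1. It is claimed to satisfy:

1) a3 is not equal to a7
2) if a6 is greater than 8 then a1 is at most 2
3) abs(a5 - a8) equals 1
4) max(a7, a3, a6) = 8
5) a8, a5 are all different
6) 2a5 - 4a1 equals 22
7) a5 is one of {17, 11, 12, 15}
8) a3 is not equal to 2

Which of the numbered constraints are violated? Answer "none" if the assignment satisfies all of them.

1) a3 = 3, a7 = 7; distinct — OK.
2) a6 = 11 > 8, so we need a1 ≤ 2; a1 = 1 ≤ 2 — OK.
3) abs(13 - 13) = 0, not 1 — violated.
4) max(7, 3, 11) = 11, not 8 — violated.
5) a8 = a5 = 13, not all different — violated.
6) 2a5 - 4a1 = 2(13) - 4(1) = 22 — OK.
7) a5 = 13 is not in {17, 11, 12, 15} — violated.
8) a3 = 3, and 3 ≠ 2 — OK.

Violated: 3, 4, 5, and 7.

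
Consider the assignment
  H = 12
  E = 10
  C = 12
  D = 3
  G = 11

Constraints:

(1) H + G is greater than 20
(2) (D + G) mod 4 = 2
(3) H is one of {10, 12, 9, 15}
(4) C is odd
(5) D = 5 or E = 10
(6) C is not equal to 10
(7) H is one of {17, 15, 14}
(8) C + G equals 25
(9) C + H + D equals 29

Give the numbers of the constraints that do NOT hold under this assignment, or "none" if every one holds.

(1) H + G = 12 + 11 = 23; 23 > 20  true
(2) D + G = 14; 14 mod 4 = 2  true
(3) H = 12 is in {10, 12, 9, 15}  true
(4) C = 12 is even  false
(5) D = 3 ≠ 5, but E = 10 = 10 (second disjunct)  true
(6) C = 12, and 12 ≠ 10  true
(7) H = 12 is not in {17, 15, 14}  false
(8) C + G = 12 + 11 = 23, not 25  false
(9) C + H + D = 12 + 12 + 3 = 27, not 29  false

No — constraints 4, 7, 8, 9 are not satisfied.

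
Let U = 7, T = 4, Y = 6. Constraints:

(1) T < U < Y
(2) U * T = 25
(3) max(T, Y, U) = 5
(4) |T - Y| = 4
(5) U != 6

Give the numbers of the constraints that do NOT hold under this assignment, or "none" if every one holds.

(1) values 4, 7, 6; U = 7 is not < Y = 6 — fails.
(2) U * T = 7 * 4 = 28, not 25 — fails.
(3) max(4, 6, 7) = 7, not 5 — fails.
(4) |4 - 6| = 2, not 4 — fails.
(5) U = 7, and 7 ≠ 6 — holds.

Constraints 1, 2, 3, and 4 do not hold.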